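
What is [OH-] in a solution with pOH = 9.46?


[OH-] = 10^(-pOH)
[OH-] = 10^(-9.46)
[OH-] = 3.467e-10 M

3.467e-10 M


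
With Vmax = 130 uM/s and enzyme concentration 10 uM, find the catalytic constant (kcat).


kcat = Vmax / [E]t
kcat = 130 / 10
kcat = 13.0 s^-1

13.0 s^-1


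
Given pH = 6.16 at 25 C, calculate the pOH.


pOH = 14 - pH
pOH = 14 - 6.16
pOH = 7.84

7.84


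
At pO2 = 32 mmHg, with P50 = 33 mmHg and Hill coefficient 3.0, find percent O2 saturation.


Y = pO2^n / (P50^n + pO2^n)
Y = 32^3.0 / (33^3.0 + 32^3.0)
Y = 47.69%

47.69%


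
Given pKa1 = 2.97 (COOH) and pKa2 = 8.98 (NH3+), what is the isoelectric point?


pI = (pKa1 + pKa2) / 2
pI = (2.97 + 8.98) / 2
pI = 5.975

5.975


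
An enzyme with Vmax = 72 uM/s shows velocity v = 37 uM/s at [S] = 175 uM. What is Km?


Km = [S] * (Vmax - v) / v
Km = 175 * (72 - 37) / 37
Km = 165.5405 uM

165.5405 uM


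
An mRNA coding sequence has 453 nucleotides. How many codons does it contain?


codons = nucleotides / 3
codons = 453 / 3 = 151

151


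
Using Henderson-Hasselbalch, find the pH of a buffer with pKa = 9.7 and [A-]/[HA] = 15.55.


pH = pKa + log10([A-]/[HA])
pH = 9.7 + log10(15.55)
pH = 10.8917

10.8917


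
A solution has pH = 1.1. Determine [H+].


[H+] = 10^(-pH)
[H+] = 10^(-1.1)
[H+] = 0.0794 M

0.0794 M


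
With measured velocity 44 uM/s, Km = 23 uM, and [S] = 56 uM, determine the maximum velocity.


Vmax = v * (Km + [S]) / [S]
Vmax = 44 * (23 + 56) / 56
Vmax = 62.0714 uM/s

62.0714 uM/s


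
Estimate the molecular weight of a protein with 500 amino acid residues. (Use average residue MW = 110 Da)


MW = n_residues * 110 Da
MW = 500 * 110
MW = 55000 Da

55000 Da


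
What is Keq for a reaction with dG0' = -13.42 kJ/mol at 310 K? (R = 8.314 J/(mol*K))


Keq = exp(-dG0 * 1000 / (R * T))
Keq = exp(-(-13.42) * 1000 / (8.314 * 310))
Keq = 182.5308

182.5308


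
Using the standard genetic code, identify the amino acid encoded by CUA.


Standard genetic code lookup.
Codon CUA -> Leu

Leu


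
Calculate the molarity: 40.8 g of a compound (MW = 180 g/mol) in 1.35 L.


C = (mass / MW) / volume
C = (40.8 / 180) / 1.35
C = 0.1679 M

0.1679 M


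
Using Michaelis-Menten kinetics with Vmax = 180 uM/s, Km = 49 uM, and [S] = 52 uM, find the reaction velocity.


v = Vmax * [S] / (Km + [S])
v = 180 * 52 / (49 + 52)
v = 92.6733 uM/s

92.6733 uM/s


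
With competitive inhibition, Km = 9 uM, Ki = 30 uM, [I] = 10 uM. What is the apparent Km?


Km_app = Km * (1 + [I]/Ki)
Km_app = 9 * (1 + 10/30)
Km_app = 12.0 uM

12.0 uM


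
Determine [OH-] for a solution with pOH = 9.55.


[OH-] = 10^(-pOH)
[OH-] = 10^(-9.55)
[OH-] = 2.818e-10 M

2.818e-10 M


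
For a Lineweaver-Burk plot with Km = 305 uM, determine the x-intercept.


x-intercept = -1/Km
= -1/305
= -0.0033 1/uM

-0.0033 1/uM


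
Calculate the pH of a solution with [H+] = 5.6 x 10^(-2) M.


pH = -log10([H+])
pH = -log10(5.6 x 10^(-2))
pH = 1.2518

1.2518


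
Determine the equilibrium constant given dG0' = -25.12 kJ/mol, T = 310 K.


Keq = exp(-dG0 * 1000 / (R * T))
Keq = exp(-(-25.12) * 1000 / (8.314 * 310))
Keq = 17094.0001

17094.0001


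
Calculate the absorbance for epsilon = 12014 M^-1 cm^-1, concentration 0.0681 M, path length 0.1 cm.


A = epsilon * c * l
A = 12014 * 0.0681 * 0.1
A = 81.8153

81.8153


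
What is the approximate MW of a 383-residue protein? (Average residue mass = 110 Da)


MW = n_residues * 110 Da
MW = 383 * 110
MW = 42130 Da

42130 Da


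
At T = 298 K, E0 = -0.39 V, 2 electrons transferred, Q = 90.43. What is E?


E = E0 - (RT/nF) * ln(Q)
E = -0.39 - (8.314 * 298 / (2 * 96485)) * ln(90.43)
E = -0.4478 V

-0.4478 V


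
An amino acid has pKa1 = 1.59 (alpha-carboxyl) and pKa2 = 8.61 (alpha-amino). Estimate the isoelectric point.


pI = (pKa1 + pKa2) / 2
pI = (1.59 + 8.61) / 2
pI = 5.1

5.1


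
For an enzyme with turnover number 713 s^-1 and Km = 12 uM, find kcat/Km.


Catalytic efficiency = kcat / Km
= 713 / 12
= 59.4167 uM^-1*s^-1

59.4167 uM^-1*s^-1


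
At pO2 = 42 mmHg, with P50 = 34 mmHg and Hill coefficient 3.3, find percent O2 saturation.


Y = pO2^n / (P50^n + pO2^n)
Y = 42^3.3 / (34^3.3 + 42^3.3)
Y = 66.76%

66.76%


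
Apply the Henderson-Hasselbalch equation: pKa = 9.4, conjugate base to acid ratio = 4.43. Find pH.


pH = pKa + log10([A-]/[HA])
pH = 9.4 + log10(4.43)
pH = 10.0464

10.0464


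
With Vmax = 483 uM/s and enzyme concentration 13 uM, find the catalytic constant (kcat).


kcat = Vmax / [E]t
kcat = 483 / 13
kcat = 37.1538 s^-1

37.1538 s^-1


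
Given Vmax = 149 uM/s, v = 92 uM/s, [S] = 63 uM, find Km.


Km = [S] * (Vmax - v) / v
Km = 63 * (149 - 92) / 92
Km = 39.0326 uM

39.0326 uM


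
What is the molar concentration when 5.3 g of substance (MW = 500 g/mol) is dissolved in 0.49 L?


C = (mass / MW) / volume
C = (5.3 / 500) / 0.49
C = 0.0216 M

0.0216 M


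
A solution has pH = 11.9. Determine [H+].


[H+] = 10^(-pH)
[H+] = 10^(-11.9)
[H+] = 1.259e-12 M

1.259e-12 M


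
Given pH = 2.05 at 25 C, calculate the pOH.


pOH = 14 - pH
pOH = 14 - 2.05
pOH = 11.95

11.95


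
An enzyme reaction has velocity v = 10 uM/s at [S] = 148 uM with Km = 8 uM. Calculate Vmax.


Vmax = v * (Km + [S]) / [S]
Vmax = 10 * (8 + 148) / 148
Vmax = 10.5405 uM/s

10.5405 uM/s


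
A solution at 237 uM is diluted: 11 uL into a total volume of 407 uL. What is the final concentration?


C2 = C1 * V1 / V2
C2 = 237 * 11 / 407
C2 = 6.4054 uM

6.4054 uM


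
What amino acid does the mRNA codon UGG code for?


Standard genetic code lookup.
Codon UGG -> Trp

Trp


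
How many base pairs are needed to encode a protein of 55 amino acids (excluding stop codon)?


Each amino acid = 1 codon = 3 bp
bp = 55 * 3 = 165 bp

165 bp


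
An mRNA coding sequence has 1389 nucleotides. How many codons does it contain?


codons = nucleotides / 3
codons = 1389 / 3 = 463

463


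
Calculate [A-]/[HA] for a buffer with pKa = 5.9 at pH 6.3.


[A-]/[HA] = 10^(pH - pKa)
= 10^(6.3 - 5.9)
= 2.5119

2.5119


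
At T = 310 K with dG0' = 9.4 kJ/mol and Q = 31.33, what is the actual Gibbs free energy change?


dG = dG0' + RT * ln(Q) / 1000
dG = 9.4 + 8.314 * 310 * ln(31.33) / 1000
dG = 18.2778 kJ/mol

18.2778 kJ/mol


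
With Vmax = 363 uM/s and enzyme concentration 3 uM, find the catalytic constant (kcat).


kcat = Vmax / [E]t
kcat = 363 / 3
kcat = 121.0 s^-1

121.0 s^-1


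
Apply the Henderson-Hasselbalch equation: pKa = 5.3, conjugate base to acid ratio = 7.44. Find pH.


pH = pKa + log10([A-]/[HA])
pH = 5.3 + log10(7.44)
pH = 6.1716

6.1716


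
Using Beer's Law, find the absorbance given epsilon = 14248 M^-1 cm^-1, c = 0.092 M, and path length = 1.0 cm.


A = epsilon * c * l
A = 14248 * 0.092 * 1.0
A = 1310.816

1310.816


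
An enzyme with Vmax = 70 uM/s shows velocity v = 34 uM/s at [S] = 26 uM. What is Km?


Km = [S] * (Vmax - v) / v
Km = 26 * (70 - 34) / 34
Km = 27.5294 uM

27.5294 uM


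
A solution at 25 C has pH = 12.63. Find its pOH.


pOH = 14 - pH
pOH = 14 - 12.63
pOH = 1.37

1.37


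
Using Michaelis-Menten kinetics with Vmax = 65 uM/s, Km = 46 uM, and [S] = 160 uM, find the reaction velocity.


v = Vmax * [S] / (Km + [S])
v = 65 * 160 / (46 + 160)
v = 50.4854 uM/s

50.4854 uM/s


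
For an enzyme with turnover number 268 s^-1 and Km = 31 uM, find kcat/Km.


Catalytic efficiency = kcat / Km
= 268 / 31
= 8.6452 uM^-1*s^-1

8.6452 uM^-1*s^-1


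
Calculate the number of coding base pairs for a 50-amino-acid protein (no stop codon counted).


Each amino acid = 1 codon = 3 bp
bp = 50 * 3 = 150 bp

150 bp


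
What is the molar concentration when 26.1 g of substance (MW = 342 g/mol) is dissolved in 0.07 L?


C = (mass / MW) / volume
C = (26.1 / 342) / 0.07
C = 1.0902 M

1.0902 M


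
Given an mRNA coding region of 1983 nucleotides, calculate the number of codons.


codons = nucleotides / 3
codons = 1983 / 3 = 661

661


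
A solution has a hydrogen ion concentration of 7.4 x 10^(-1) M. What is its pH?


pH = -log10([H+])
pH = -log10(7.4 x 10^(-1))
pH = 0.1308

0.1308


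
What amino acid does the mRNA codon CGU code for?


Standard genetic code lookup.
Codon CGU -> Arg

Arg


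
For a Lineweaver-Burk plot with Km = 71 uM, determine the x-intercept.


x-intercept = -1/Km
= -1/71
= -0.0141 1/uM

-0.0141 1/uM


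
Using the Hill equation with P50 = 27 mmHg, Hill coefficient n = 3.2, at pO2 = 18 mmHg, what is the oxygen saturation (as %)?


Y = pO2^n / (P50^n + pO2^n)
Y = 18^3.2 / (27^3.2 + 18^3.2)
Y = 21.46%

21.46%


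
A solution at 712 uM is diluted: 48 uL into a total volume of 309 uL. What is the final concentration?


C2 = C1 * V1 / V2
C2 = 712 * 48 / 309
C2 = 110.6019 uM

110.6019 uM


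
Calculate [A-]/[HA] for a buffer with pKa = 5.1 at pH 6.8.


[A-]/[HA] = 10^(pH - pKa)
= 10^(6.8 - 5.1)
= 50.1187

50.1187


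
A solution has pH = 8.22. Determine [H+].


[H+] = 10^(-pH)
[H+] = 10^(-8.22)
[H+] = 6.026e-09 M

6.026e-09 M


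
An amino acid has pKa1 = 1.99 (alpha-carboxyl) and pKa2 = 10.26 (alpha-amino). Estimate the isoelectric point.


pI = (pKa1 + pKa2) / 2
pI = (1.99 + 10.26) / 2
pI = 6.125

6.125


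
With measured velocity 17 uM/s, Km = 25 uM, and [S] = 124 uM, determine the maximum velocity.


Vmax = v * (Km + [S]) / [S]
Vmax = 17 * (25 + 124) / 124
Vmax = 20.4274 uM/s

20.4274 uM/s


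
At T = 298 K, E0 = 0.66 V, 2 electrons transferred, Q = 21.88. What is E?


E = E0 - (RT/nF) * ln(Q)
E = 0.66 - (8.314 * 298 / (2 * 96485)) * ln(21.88)
E = 0.6204 V

0.6204 V


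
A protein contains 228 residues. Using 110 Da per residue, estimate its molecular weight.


MW = n_residues * 110 Da
MW = 228 * 110
MW = 25080 Da

25080 Da


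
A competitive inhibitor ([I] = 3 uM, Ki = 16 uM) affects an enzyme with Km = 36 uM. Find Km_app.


Km_app = Km * (1 + [I]/Ki)
Km_app = 36 * (1 + 3/16)
Km_app = 42.75 uM

42.75 uM


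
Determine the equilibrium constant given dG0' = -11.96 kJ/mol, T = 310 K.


Keq = exp(-dG0 * 1000 / (R * T))
Keq = exp(-(-11.96) * 1000 / (8.314 * 310))
Keq = 103.5903

103.5903


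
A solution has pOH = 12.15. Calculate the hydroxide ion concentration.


[OH-] = 10^(-pOH)
[OH-] = 10^(-12.15)
[OH-] = 7.079e-13 M

7.079e-13 M


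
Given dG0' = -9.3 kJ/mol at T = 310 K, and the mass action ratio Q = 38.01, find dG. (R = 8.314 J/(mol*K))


dG = dG0' + RT * ln(Q) / 1000
dG = -9.3 + 8.314 * 310 * ln(38.01) / 1000
dG = 0.076 kJ/mol

0.076 kJ/mol


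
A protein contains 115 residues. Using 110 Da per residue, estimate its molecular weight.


MW = n_residues * 110 Da
MW = 115 * 110
MW = 12650 Da

12650 Da


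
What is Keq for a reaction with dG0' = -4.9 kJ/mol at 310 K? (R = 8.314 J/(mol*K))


Keq = exp(-dG0 * 1000 / (R * T))
Keq = exp(-(-4.9) * 1000 / (8.314 * 310))
Keq = 6.6938

6.6938


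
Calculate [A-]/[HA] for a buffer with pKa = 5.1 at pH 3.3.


[A-]/[HA] = 10^(pH - pKa)
= 10^(3.3 - 5.1)
= 0.0158

0.0158


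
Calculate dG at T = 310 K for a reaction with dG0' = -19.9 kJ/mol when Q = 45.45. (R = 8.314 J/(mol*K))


dG = dG0' + RT * ln(Q) / 1000
dG = -19.9 + 8.314 * 310 * ln(45.45) / 1000
dG = -10.0633 kJ/mol

-10.0633 kJ/mol


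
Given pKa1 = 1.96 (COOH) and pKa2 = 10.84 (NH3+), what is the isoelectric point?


pI = (pKa1 + pKa2) / 2
pI = (1.96 + 10.84) / 2
pI = 6.4

6.4


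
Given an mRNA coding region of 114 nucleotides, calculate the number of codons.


codons = nucleotides / 3
codons = 114 / 3 = 38

38


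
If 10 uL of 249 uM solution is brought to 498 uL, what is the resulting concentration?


C2 = C1 * V1 / V2
C2 = 249 * 10 / 498
C2 = 5.0 uM

5.0 uM


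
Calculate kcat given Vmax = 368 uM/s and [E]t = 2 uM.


kcat = Vmax / [E]t
kcat = 368 / 2
kcat = 184.0 s^-1

184.0 s^-1


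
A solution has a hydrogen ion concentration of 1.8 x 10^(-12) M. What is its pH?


pH = -log10([H+])
pH = -log10(1.8 x 10^(-12))
pH = 11.7447

11.7447


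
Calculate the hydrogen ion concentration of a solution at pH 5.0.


[H+] = 10^(-pH)
[H+] = 10^(-5.0)
[H+] = 1.000e-05 M

1.000e-05 M


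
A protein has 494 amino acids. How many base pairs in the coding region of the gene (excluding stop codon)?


Each amino acid = 1 codon = 3 bp
bp = 494 * 3 = 1482 bp

1482 bp


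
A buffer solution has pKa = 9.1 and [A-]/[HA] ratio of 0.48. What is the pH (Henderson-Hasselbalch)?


pH = pKa + log10([A-]/[HA])
pH = 9.1 + log10(0.48)
pH = 8.7812

8.7812


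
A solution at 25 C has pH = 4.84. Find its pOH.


pOH = 14 - pH
pOH = 14 - 4.84
pOH = 9.16

9.16


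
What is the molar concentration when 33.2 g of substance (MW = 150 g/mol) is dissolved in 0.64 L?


C = (mass / MW) / volume
C = (33.2 / 150) / 0.64
C = 0.3458 M

0.3458 M


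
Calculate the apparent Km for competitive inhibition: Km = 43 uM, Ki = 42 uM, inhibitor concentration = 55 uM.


Km_app = Km * (1 + [I]/Ki)
Km_app = 43 * (1 + 55/42)
Km_app = 99.3095 uM

99.3095 uM


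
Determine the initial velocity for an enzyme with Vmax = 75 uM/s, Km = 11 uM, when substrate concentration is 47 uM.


v = Vmax * [S] / (Km + [S])
v = 75 * 47 / (11 + 47)
v = 60.7759 uM/s

60.7759 uM/s


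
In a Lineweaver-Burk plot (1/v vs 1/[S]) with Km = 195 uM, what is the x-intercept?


x-intercept = -1/Km
= -1/195
= -0.0051 1/uM

-0.0051 1/uM


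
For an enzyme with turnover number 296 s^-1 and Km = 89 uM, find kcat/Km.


Catalytic efficiency = kcat / Km
= 296 / 89
= 3.3258 uM^-1*s^-1

3.3258 uM^-1*s^-1


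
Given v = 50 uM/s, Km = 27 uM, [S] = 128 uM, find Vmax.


Vmax = v * (Km + [S]) / [S]
Vmax = 50 * (27 + 128) / 128
Vmax = 60.5469 uM/s

60.5469 uM/s


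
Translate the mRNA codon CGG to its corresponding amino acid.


Standard genetic code lookup.
Codon CGG -> Arg

Arg


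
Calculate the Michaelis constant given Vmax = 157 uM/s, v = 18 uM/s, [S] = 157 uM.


Km = [S] * (Vmax - v) / v
Km = 157 * (157 - 18) / 18
Km = 1212.3889 uM

1212.3889 uM


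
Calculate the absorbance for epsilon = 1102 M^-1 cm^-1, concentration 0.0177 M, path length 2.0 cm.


A = epsilon * c * l
A = 1102 * 0.0177 * 2.0
A = 39.0108

39.0108


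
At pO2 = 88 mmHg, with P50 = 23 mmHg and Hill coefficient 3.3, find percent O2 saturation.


Y = pO2^n / (P50^n + pO2^n)
Y = 88^3.3 / (23^3.3 + 88^3.3)
Y = 98.82%

98.82%


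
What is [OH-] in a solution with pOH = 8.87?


[OH-] = 10^(-pOH)
[OH-] = 10^(-8.87)
[OH-] = 1.349e-09 M

1.349e-09 M


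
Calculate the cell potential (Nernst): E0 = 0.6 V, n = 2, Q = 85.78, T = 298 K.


E = E0 - (RT/nF) * ln(Q)
E = 0.6 - (8.314 * 298 / (2 * 96485)) * ln(85.78)
E = 0.5428 V

0.5428 V


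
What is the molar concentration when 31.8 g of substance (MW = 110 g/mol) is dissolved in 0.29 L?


C = (mass / MW) / volume
C = (31.8 / 110) / 0.29
C = 0.9969 M

0.9969 M


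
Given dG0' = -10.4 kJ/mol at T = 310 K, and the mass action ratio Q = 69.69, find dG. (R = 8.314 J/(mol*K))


dG = dG0' + RT * ln(Q) / 1000
dG = -10.4 + 8.314 * 310 * ln(69.69) / 1000
dG = 0.5384 kJ/mol

0.5384 kJ/mol


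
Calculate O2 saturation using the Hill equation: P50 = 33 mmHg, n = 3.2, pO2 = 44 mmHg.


Y = pO2^n / (P50^n + pO2^n)
Y = 44^3.2 / (33^3.2 + 44^3.2)
Y = 71.52%

71.52%


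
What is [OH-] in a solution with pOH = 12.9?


[OH-] = 10^(-pOH)
[OH-] = 10^(-12.9)
[OH-] = 1.259e-13 M

1.259e-13 M


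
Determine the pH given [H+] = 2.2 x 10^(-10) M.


pH = -log10([H+])
pH = -log10(2.2 x 10^(-10))
pH = 9.6576

9.6576


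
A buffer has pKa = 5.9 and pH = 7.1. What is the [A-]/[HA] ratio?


[A-]/[HA] = 10^(pH - pKa)
= 10^(7.1 - 5.9)
= 15.8489

15.8489


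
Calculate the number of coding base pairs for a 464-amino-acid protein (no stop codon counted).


Each amino acid = 1 codon = 3 bp
bp = 464 * 3 = 1392 bp

1392 bp


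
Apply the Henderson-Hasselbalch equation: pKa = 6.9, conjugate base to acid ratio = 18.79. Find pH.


pH = pKa + log10([A-]/[HA])
pH = 6.9 + log10(18.79)
pH = 8.1739

8.1739


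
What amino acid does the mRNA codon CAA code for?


Standard genetic code lookup.
Codon CAA -> Gln

Gln


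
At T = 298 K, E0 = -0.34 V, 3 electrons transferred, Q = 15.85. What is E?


E = E0 - (RT/nF) * ln(Q)
E = -0.34 - (8.314 * 298 / (3 * 96485)) * ln(15.85)
E = -0.3637 V

-0.3637 V


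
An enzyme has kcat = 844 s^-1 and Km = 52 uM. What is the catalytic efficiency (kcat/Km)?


Catalytic efficiency = kcat / Km
= 844 / 52
= 16.2308 uM^-1*s^-1

16.2308 uM^-1*s^-1


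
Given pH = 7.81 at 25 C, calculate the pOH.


pOH = 14 - pH
pOH = 14 - 7.81
pOH = 6.19

6.19


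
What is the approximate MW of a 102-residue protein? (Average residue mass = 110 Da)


MW = n_residues * 110 Da
MW = 102 * 110
MW = 11220 Da

11220 Da


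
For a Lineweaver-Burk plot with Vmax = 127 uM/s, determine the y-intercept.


y-intercept = 1/Vmax
= 1/127
= 0.0079 s/uM

0.0079 s/uM


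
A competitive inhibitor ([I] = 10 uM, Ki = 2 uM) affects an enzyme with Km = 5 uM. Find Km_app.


Km_app = Km * (1 + [I]/Ki)
Km_app = 5 * (1 + 10/2)
Km_app = 30.0 uM

30.0 uM


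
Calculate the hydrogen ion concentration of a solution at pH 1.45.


[H+] = 10^(-pH)
[H+] = 10^(-1.45)
[H+] = 0.0355 M

0.0355 M


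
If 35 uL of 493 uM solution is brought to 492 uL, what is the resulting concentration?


C2 = C1 * V1 / V2
C2 = 493 * 35 / 492
C2 = 35.0711 uM

35.0711 uM


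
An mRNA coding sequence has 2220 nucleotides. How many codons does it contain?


codons = nucleotides / 3
codons = 2220 / 3 = 740

740


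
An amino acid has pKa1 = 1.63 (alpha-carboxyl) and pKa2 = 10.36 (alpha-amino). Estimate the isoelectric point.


pI = (pKa1 + pKa2) / 2
pI = (1.63 + 10.36) / 2
pI = 5.995

5.995


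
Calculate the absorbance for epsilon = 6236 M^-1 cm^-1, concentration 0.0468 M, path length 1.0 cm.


A = epsilon * c * l
A = 6236 * 0.0468 * 1.0
A = 291.8448

291.8448


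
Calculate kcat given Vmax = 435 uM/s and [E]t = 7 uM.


kcat = Vmax / [E]t
kcat = 435 / 7
kcat = 62.1429 s^-1

62.1429 s^-1


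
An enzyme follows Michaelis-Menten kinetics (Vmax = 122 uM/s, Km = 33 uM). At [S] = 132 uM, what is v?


v = Vmax * [S] / (Km + [S])
v = 122 * 132 / (33 + 132)
v = 97.6 uM/s

97.6 uM/s


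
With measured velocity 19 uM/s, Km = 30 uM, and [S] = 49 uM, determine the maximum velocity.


Vmax = v * (Km + [S]) / [S]
Vmax = 19 * (30 + 49) / 49
Vmax = 30.6327 uM/s

30.6327 uM/s


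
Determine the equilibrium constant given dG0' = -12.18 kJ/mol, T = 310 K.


Keq = exp(-dG0 * 1000 / (R * T))
Keq = exp(-(-12.18) * 1000 / (8.314 * 310))
Keq = 112.821

112.821


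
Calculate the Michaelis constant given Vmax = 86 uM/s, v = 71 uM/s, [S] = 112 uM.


Km = [S] * (Vmax - v) / v
Km = 112 * (86 - 71) / 71
Km = 23.662 uM

23.662 uM


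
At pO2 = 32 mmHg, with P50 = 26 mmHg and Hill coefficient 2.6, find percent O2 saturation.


Y = pO2^n / (P50^n + pO2^n)
Y = 32^2.6 / (26^2.6 + 32^2.6)
Y = 63.18%

63.18%


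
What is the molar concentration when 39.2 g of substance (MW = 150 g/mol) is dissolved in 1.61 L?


C = (mass / MW) / volume
C = (39.2 / 150) / 1.61
C = 0.1623 M

0.1623 M


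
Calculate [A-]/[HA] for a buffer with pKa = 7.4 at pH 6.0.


[A-]/[HA] = 10^(pH - pKa)
= 10^(6.0 - 7.4)
= 0.0398

0.0398


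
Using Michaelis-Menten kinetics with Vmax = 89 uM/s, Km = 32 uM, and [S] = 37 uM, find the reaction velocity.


v = Vmax * [S] / (Km + [S])
v = 89 * 37 / (32 + 37)
v = 47.7246 uM/s

47.7246 uM/s


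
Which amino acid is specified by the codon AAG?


Standard genetic code lookup.
Codon AAG -> Lys

Lys


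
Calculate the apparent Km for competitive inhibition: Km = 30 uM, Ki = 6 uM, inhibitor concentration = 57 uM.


Km_app = Km * (1 + [I]/Ki)
Km_app = 30 * (1 + 57/6)
Km_app = 315.0 uM

315.0 uM


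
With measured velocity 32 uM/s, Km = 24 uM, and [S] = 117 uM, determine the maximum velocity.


Vmax = v * (Km + [S]) / [S]
Vmax = 32 * (24 + 117) / 117
Vmax = 38.5641 uM/s

38.5641 uM/s


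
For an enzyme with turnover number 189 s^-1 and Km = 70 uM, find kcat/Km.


Catalytic efficiency = kcat / Km
= 189 / 70
= 2.7 uM^-1*s^-1

2.7 uM^-1*s^-1


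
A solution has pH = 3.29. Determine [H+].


[H+] = 10^(-pH)
[H+] = 10^(-3.29)
[H+] = 5.129e-04 M

5.129e-04 M


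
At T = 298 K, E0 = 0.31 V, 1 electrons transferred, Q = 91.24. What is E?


E = E0 - (RT/nF) * ln(Q)
E = 0.31 - (8.314 * 298 / (1 * 96485)) * ln(91.24)
E = 0.1941 V

0.1941 V


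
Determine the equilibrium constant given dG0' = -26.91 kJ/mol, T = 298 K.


Keq = exp(-dG0 * 1000 / (R * T))
Keq = exp(-(-26.91) * 1000 / (8.314 * 298))
Keq = 52127.0951

52127.0951


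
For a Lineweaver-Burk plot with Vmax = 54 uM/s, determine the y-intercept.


y-intercept = 1/Vmax
= 1/54
= 0.0185 s/uM

0.0185 s/uM


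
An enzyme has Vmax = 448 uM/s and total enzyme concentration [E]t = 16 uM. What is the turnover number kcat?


kcat = Vmax / [E]t
kcat = 448 / 16
kcat = 28.0 s^-1

28.0 s^-1


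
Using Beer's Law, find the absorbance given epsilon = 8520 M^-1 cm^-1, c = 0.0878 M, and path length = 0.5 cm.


A = epsilon * c * l
A = 8520 * 0.0878 * 0.5
A = 374.028

374.028


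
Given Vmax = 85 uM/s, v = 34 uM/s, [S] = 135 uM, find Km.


Km = [S] * (Vmax - v) / v
Km = 135 * (85 - 34) / 34
Km = 202.5 uM

202.5 uM


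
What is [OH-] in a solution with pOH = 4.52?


[OH-] = 10^(-pOH)
[OH-] = 10^(-4.52)
[OH-] = 3.020e-05 M

3.020e-05 M


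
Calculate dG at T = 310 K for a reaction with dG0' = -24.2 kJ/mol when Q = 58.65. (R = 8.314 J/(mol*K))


dG = dG0' + RT * ln(Q) / 1000
dG = -24.2 + 8.314 * 310 * ln(58.65) / 1000
dG = -13.7061 kJ/mol

-13.7061 kJ/mol


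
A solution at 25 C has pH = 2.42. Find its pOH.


pOH = 14 - pH
pOH = 14 - 2.42
pOH = 11.58

11.58


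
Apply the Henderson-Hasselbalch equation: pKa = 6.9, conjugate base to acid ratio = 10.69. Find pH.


pH = pKa + log10([A-]/[HA])
pH = 6.9 + log10(10.69)
pH = 7.929

7.929


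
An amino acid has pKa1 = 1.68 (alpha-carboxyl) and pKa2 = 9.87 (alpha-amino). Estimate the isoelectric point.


pI = (pKa1 + pKa2) / 2
pI = (1.68 + 9.87) / 2
pI = 5.775

5.775


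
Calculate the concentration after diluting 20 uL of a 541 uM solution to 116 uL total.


C2 = C1 * V1 / V2
C2 = 541 * 20 / 116
C2 = 93.2759 uM

93.2759 uM


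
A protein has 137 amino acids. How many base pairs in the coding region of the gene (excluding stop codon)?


Each amino acid = 1 codon = 3 bp
bp = 137 * 3 = 411 bp

411 bp


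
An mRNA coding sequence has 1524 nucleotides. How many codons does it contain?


codons = nucleotides / 3
codons = 1524 / 3 = 508

508


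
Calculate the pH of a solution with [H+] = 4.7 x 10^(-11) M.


pH = -log10([H+])
pH = -log10(4.7 x 10^(-11))
pH = 10.3279

10.3279


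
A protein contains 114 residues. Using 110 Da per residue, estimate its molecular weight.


MW = n_residues * 110 Da
MW = 114 * 110
MW = 12540 Da

12540 Da


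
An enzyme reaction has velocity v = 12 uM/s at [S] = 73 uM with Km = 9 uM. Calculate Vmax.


Vmax = v * (Km + [S]) / [S]
Vmax = 12 * (9 + 73) / 73
Vmax = 13.4795 uM/s

13.4795 uM/s


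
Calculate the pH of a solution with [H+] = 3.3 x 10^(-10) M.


pH = -log10([H+])
pH = -log10(3.3 x 10^(-10))
pH = 9.4815

9.4815


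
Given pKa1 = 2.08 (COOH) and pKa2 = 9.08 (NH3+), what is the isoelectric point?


pI = (pKa1 + pKa2) / 2
pI = (2.08 + 9.08) / 2
pI = 5.58

5.58


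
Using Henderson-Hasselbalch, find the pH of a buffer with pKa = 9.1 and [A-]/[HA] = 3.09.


pH = pKa + log10([A-]/[HA])
pH = 9.1 + log10(3.09)
pH = 9.59

9.59


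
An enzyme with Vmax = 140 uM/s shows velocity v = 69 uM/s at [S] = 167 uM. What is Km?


Km = [S] * (Vmax - v) / v
Km = 167 * (140 - 69) / 69
Km = 171.8406 uM

171.8406 uM


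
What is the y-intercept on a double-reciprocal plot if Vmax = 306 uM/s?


y-intercept = 1/Vmax
= 1/306
= 0.0033 s/uM

0.0033 s/uM


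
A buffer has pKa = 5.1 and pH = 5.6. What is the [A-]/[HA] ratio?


[A-]/[HA] = 10^(pH - pKa)
= 10^(5.6 - 5.1)
= 3.1623

3.1623


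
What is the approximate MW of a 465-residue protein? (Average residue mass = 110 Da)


MW = n_residues * 110 Da
MW = 465 * 110
MW = 51150 Da

51150 Da


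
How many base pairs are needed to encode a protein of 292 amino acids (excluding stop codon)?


Each amino acid = 1 codon = 3 bp
bp = 292 * 3 = 876 bp

876 bp


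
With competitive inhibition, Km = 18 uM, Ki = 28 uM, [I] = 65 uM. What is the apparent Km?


Km_app = Km * (1 + [I]/Ki)
Km_app = 18 * (1 + 65/28)
Km_app = 59.7857 uM

59.7857 uM


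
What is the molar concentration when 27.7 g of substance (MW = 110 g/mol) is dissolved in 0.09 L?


C = (mass / MW) / volume
C = (27.7 / 110) / 0.09
C = 2.798 M

2.798 M


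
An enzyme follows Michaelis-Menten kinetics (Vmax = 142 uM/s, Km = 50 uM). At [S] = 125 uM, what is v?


v = Vmax * [S] / (Km + [S])
v = 142 * 125 / (50 + 125)
v = 101.4286 uM/s

101.4286 uM/s


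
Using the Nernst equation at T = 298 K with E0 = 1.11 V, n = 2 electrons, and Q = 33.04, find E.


E = E0 - (RT/nF) * ln(Q)
E = 1.11 - (8.314 * 298 / (2 * 96485)) * ln(33.04)
E = 1.0651 V

1.0651 V


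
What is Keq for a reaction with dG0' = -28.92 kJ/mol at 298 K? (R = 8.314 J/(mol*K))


Keq = exp(-dG0 * 1000 / (R * T))
Keq = exp(-(-28.92) * 1000 / (8.314 * 298))
Keq = 117326.7774

117326.7774


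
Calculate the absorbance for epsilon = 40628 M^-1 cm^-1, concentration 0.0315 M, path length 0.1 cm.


A = epsilon * c * l
A = 40628 * 0.0315 * 0.1
A = 127.9782

127.9782


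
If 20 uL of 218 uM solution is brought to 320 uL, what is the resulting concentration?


C2 = C1 * V1 / V2
C2 = 218 * 20 / 320
C2 = 13.625 uM

13.625 uM


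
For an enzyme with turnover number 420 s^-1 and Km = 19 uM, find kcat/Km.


Catalytic efficiency = kcat / Km
= 420 / 19
= 22.1053 uM^-1*s^-1

22.1053 uM^-1*s^-1


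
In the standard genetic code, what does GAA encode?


Standard genetic code lookup.
Codon GAA -> Glu

Glu


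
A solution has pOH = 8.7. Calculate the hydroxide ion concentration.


[OH-] = 10^(-pOH)
[OH-] = 10^(-8.7)
[OH-] = 1.995e-09 M

1.995e-09 M


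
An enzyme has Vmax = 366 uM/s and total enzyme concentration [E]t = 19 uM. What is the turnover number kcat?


kcat = Vmax / [E]t
kcat = 366 / 19
kcat = 19.2632 s^-1

19.2632 s^-1


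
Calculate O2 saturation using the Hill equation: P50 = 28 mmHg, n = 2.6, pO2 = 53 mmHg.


Y = pO2^n / (P50^n + pO2^n)
Y = 53^2.6 / (28^2.6 + 53^2.6)
Y = 84.01%

84.01%


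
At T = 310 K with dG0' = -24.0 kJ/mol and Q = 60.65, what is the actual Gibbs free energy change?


dG = dG0' + RT * ln(Q) / 1000
dG = -24.0 + 8.314 * 310 * ln(60.65) / 1000
dG = -13.4197 kJ/mol

-13.4197 kJ/mol


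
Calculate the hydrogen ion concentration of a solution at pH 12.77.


[H+] = 10^(-pH)
[H+] = 10^(-12.77)
[H+] = 1.698e-13 M

1.698e-13 M


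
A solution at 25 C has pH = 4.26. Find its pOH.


pOH = 14 - pH
pOH = 14 - 4.26
pOH = 9.74

9.74


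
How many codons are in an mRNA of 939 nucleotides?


codons = nucleotides / 3
codons = 939 / 3 = 313

313


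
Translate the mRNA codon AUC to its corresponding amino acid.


Standard genetic code lookup.
Codon AUC -> Ile

Ile


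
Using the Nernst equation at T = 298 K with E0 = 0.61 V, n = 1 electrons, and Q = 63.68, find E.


E = E0 - (RT/nF) * ln(Q)
E = 0.61 - (8.314 * 298 / (1 * 96485)) * ln(63.68)
E = 0.5033 V

0.5033 V


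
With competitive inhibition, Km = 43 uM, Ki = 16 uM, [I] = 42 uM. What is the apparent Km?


Km_app = Km * (1 + [I]/Ki)
Km_app = 43 * (1 + 42/16)
Km_app = 155.875 uM

155.875 uM


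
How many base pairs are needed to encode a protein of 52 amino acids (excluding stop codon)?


Each amino acid = 1 codon = 3 bp
bp = 52 * 3 = 156 bp

156 bp


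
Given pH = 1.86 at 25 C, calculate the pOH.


pOH = 14 - pH
pOH = 14 - 1.86
pOH = 12.14

12.14


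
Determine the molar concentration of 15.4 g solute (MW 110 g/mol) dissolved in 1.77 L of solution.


C = (mass / MW) / volume
C = (15.4 / 110) / 1.77
C = 0.0791 M

0.0791 M


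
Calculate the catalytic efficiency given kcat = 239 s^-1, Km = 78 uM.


Catalytic efficiency = kcat / Km
= 239 / 78
= 3.0641 uM^-1*s^-1

3.0641 uM^-1*s^-1


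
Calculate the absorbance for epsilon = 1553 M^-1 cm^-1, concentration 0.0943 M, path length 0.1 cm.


A = epsilon * c * l
A = 1553 * 0.0943 * 0.1
A = 14.6448

14.6448


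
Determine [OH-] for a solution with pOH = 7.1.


[OH-] = 10^(-pOH)
[OH-] = 10^(-7.1)
[OH-] = 7.943e-08 M

7.943e-08 M


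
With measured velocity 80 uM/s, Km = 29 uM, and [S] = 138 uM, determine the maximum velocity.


Vmax = v * (Km + [S]) / [S]
Vmax = 80 * (29 + 138) / 138
Vmax = 96.8116 uM/s

96.8116 uM/s


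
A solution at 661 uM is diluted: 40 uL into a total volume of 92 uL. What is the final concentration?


C2 = C1 * V1 / V2
C2 = 661 * 40 / 92
C2 = 287.3913 uM

287.3913 uM


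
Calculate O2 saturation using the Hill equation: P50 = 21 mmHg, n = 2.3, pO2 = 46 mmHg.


Y = pO2^n / (P50^n + pO2^n)
Y = 46^2.3 / (21^2.3 + 46^2.3)
Y = 85.86%

85.86%


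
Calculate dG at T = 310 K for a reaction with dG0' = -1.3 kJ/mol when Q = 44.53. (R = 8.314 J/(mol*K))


dG = dG0' + RT * ln(Q) / 1000
dG = -1.3 + 8.314 * 310 * ln(44.53) / 1000
dG = 8.484 kJ/mol

8.484 kJ/mol


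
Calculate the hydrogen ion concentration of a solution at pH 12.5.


[H+] = 10^(-pH)
[H+] = 10^(-12.5)
[H+] = 3.162e-13 M

3.162e-13 M


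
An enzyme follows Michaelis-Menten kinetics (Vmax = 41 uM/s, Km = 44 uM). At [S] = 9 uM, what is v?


v = Vmax * [S] / (Km + [S])
v = 41 * 9 / (44 + 9)
v = 6.9623 uM/s

6.9623 uM/s


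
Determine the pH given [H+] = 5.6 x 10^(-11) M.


pH = -log10([H+])
pH = -log10(5.6 x 10^(-11))
pH = 10.2518

10.2518


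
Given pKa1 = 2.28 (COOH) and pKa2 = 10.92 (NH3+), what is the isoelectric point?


pI = (pKa1 + pKa2) / 2
pI = (2.28 + 10.92) / 2
pI = 6.6

6.6


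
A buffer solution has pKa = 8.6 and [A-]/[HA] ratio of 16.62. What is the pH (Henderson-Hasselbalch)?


pH = pKa + log10([A-]/[HA])
pH = 8.6 + log10(16.62)
pH = 9.8206

9.8206


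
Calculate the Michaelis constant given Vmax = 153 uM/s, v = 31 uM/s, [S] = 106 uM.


Km = [S] * (Vmax - v) / v
Km = 106 * (153 - 31) / 31
Km = 417.1613 uM

417.1613 uM


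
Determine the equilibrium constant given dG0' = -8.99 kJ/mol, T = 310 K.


Keq = exp(-dG0 * 1000 / (R * T))
Keq = exp(-(-8.99) * 1000 / (8.314 * 310))
Keq = 32.7235

32.7235


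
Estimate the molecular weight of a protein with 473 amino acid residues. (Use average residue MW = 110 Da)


MW = n_residues * 110 Da
MW = 473 * 110
MW = 52030 Da

52030 Da


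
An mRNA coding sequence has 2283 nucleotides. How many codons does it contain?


codons = nucleotides / 3
codons = 2283 / 3 = 761

761


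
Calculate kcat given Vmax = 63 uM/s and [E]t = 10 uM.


kcat = Vmax / [E]t
kcat = 63 / 10
kcat = 6.3 s^-1

6.3 s^-1


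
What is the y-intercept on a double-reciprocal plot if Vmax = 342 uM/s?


y-intercept = 1/Vmax
= 1/342
= 0.0029 s/uM

0.0029 s/uM


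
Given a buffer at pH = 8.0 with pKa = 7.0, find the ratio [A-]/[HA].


[A-]/[HA] = 10^(pH - pKa)
= 10^(8.0 - 7.0)
= 10.0

10.0


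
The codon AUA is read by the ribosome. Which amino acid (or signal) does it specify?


Standard genetic code lookup.
Codon AUA -> Ile

Ile


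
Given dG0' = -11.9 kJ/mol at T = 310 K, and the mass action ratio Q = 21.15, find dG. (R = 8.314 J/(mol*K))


dG = dG0' + RT * ln(Q) / 1000
dG = -11.9 + 8.314 * 310 * ln(21.15) / 1000
dG = -4.0349 kJ/mol

-4.0349 kJ/mol


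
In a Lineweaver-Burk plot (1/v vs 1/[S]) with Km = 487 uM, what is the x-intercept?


x-intercept = -1/Km
= -1/487
= -0.0021 1/uM

-0.0021 1/uM


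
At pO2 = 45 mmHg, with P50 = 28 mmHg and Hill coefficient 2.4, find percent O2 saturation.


Y = pO2^n / (P50^n + pO2^n)
Y = 45^2.4 / (28^2.4 + 45^2.4)
Y = 75.74%

75.74%


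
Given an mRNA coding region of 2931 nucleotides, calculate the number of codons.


codons = nucleotides / 3
codons = 2931 / 3 = 977

977


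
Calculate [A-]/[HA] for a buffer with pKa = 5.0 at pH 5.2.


[A-]/[HA] = 10^(pH - pKa)
= 10^(5.2 - 5.0)
= 1.5849

1.5849


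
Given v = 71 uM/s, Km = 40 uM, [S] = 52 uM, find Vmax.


Vmax = v * (Km + [S]) / [S]
Vmax = 71 * (40 + 52) / 52
Vmax = 125.6154 uM/s

125.6154 uM/s


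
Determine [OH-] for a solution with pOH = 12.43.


[OH-] = 10^(-pOH)
[OH-] = 10^(-12.43)
[OH-] = 3.715e-13 M

3.715e-13 M


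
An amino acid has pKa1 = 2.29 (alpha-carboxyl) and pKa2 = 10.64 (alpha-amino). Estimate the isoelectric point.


pI = (pKa1 + pKa2) / 2
pI = (2.29 + 10.64) / 2
pI = 6.465

6.465


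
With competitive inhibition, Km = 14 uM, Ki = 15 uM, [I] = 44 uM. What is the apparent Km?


Km_app = Km * (1 + [I]/Ki)
Km_app = 14 * (1 + 44/15)
Km_app = 55.0667 uM

55.0667 uM


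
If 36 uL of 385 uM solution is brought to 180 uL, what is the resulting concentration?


C2 = C1 * V1 / V2
C2 = 385 * 36 / 180
C2 = 77.0 uM

77.0 uM


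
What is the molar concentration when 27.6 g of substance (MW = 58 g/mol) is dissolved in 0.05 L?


C = (mass / MW) / volume
C = (27.6 / 58) / 0.05
C = 9.5172 M

9.5172 M


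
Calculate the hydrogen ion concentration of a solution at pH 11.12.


[H+] = 10^(-pH)
[H+] = 10^(-11.12)
[H+] = 7.586e-12 M

7.586e-12 M


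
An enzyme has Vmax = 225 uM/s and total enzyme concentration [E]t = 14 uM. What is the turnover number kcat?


kcat = Vmax / [E]t
kcat = 225 / 14
kcat = 16.0714 s^-1

16.0714 s^-1


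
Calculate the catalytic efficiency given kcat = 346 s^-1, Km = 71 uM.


Catalytic efficiency = kcat / Km
= 346 / 71
= 4.8732 uM^-1*s^-1

4.8732 uM^-1*s^-1


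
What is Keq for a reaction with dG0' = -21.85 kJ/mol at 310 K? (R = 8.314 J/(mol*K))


Keq = exp(-dG0 * 1000 / (R * T))
Keq = exp(-(-21.85) * 1000 / (8.314 * 310))
Keq = 4806.5404

4806.5404


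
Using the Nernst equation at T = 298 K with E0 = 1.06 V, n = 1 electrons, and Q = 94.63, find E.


E = E0 - (RT/nF) * ln(Q)
E = 1.06 - (8.314 * 298 / (1 * 96485)) * ln(94.63)
E = 0.9432 V

0.9432 V


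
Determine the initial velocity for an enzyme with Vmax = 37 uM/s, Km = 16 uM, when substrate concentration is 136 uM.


v = Vmax * [S] / (Km + [S])
v = 37 * 136 / (16 + 136)
v = 33.1053 uM/s

33.1053 uM/s


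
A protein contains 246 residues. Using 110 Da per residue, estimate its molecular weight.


MW = n_residues * 110 Da
MW = 246 * 110
MW = 27060 Da

27060 Da


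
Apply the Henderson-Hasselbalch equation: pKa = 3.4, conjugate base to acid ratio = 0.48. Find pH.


pH = pKa + log10([A-]/[HA])
pH = 3.4 + log10(0.48)
pH = 3.0812

3.0812


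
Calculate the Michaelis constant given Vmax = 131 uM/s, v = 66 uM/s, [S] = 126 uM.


Km = [S] * (Vmax - v) / v
Km = 126 * (131 - 66) / 66
Km = 124.0909 uM

124.0909 uM


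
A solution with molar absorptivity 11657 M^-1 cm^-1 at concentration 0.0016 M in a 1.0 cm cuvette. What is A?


A = epsilon * c * l
A = 11657 * 0.0016 * 1.0
A = 18.6512

18.6512


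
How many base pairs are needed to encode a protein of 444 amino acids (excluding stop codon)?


Each amino acid = 1 codon = 3 bp
bp = 444 * 3 = 1332 bp

1332 bp


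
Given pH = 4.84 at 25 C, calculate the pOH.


pOH = 14 - pH
pOH = 14 - 4.84
pOH = 9.16

9.16


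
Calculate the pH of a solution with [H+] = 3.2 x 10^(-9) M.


pH = -log10([H+])
pH = -log10(3.2 x 10^(-9))
pH = 8.4949

8.4949


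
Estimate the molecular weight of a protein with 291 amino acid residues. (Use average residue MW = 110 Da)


MW = n_residues * 110 Da
MW = 291 * 110
MW = 32010 Da

32010 Da


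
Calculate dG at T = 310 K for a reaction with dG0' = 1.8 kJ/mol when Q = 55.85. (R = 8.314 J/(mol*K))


dG = dG0' + RT * ln(Q) / 1000
dG = 1.8 + 8.314 * 310 * ln(55.85) / 1000
dG = 12.1678 kJ/mol

12.1678 kJ/mol


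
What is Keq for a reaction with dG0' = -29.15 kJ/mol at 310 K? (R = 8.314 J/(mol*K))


Keq = exp(-dG0 * 1000 / (R * T))
Keq = exp(-(-29.15) * 1000 / (8.314 * 310))
Keq = 81642.9233

81642.9233


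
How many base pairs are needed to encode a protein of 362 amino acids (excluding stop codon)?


Each amino acid = 1 codon = 3 bp
bp = 362 * 3 = 1086 bp

1086 bp


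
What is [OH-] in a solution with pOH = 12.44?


[OH-] = 10^(-pOH)
[OH-] = 10^(-12.44)
[OH-] = 3.631e-13 M

3.631e-13 M


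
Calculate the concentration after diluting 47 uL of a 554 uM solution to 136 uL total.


C2 = C1 * V1 / V2
C2 = 554 * 47 / 136
C2 = 191.4559 uM

191.4559 uM


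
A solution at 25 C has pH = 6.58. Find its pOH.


pOH = 14 - pH
pOH = 14 - 6.58
pOH = 7.42

7.42


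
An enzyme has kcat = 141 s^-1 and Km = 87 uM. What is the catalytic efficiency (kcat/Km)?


Catalytic efficiency = kcat / Km
= 141 / 87
= 1.6207 uM^-1*s^-1

1.6207 uM^-1*s^-1


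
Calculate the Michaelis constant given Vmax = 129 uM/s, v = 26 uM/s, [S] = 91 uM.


Km = [S] * (Vmax - v) / v
Km = 91 * (129 - 26) / 26
Km = 360.5 uM

360.5 uM


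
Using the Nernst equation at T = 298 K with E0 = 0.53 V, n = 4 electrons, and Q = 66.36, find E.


E = E0 - (RT/nF) * ln(Q)
E = 0.53 - (8.314 * 298 / (4 * 96485)) * ln(66.36)
E = 0.5031 V

0.5031 V


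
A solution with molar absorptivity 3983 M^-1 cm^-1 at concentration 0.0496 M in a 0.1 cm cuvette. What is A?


A = epsilon * c * l
A = 3983 * 0.0496 * 0.1
A = 19.7557

19.7557


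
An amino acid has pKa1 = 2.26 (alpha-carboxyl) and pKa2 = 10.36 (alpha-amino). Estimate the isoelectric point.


pI = (pKa1 + pKa2) / 2
pI = (2.26 + 10.36) / 2
pI = 6.31

6.31


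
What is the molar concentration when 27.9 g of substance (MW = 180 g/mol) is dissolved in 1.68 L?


C = (mass / MW) / volume
C = (27.9 / 180) / 1.68
C = 0.0923 M

0.0923 M


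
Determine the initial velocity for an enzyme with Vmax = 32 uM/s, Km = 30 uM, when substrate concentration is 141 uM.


v = Vmax * [S] / (Km + [S])
v = 32 * 141 / (30 + 141)
v = 26.386 uM/s

26.386 uM/s


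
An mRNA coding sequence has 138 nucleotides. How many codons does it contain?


codons = nucleotides / 3
codons = 138 / 3 = 46

46


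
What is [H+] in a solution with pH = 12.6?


[H+] = 10^(-pH)
[H+] = 10^(-12.6)
[H+] = 2.512e-13 M

2.512e-13 M


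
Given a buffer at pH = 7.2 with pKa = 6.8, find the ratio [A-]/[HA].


[A-]/[HA] = 10^(pH - pKa)
= 10^(7.2 - 6.8)
= 2.5119

2.5119


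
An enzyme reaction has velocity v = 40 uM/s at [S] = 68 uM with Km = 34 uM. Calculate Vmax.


Vmax = v * (Km + [S]) / [S]
Vmax = 40 * (34 + 68) / 68
Vmax = 60.0 uM/s

60.0 uM/s


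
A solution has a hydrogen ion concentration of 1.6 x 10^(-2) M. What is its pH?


pH = -log10([H+])
pH = -log10(1.6 x 10^(-2))
pH = 1.7959

1.7959


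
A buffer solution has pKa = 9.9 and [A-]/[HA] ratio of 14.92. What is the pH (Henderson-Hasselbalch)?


pH = pKa + log10([A-]/[HA])
pH = 9.9 + log10(14.92)
pH = 11.0738

11.0738


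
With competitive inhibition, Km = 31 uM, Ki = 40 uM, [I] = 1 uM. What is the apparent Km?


Km_app = Km * (1 + [I]/Ki)
Km_app = 31 * (1 + 1/40)
Km_app = 31.775 uM

31.775 uM
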